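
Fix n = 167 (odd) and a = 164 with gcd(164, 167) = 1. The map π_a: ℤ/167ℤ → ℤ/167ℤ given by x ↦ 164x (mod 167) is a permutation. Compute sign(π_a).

-1

Start at x=135: 135 → 96 → 46 → 29 → 80 → 94 → 52 → … (one orbit).
π_164 has 2 disjoint cycles with lengths [166, 1] on {0,…,166}.
2 cycles on 167: each ℓ→(−1)^(ℓ−1), product (−1)^165 = -1.
(164|167)_J = -1 (Zolotarev's lemma cross-check).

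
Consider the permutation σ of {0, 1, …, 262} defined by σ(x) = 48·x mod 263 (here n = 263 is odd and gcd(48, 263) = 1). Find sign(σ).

Trace 258: π^k(258) = [258, 23, 52, 129, 143, 26, 196] for k=0..6.
The orbit structure of x ↦ 48x mod 263: 3 orbits of sizes [131, 131, 1].
3 cycles on 263: each ℓ→(−1)^(ℓ−1), product (−1)^260 = +1.
Via Zolotarev, sign(π_{48}) = (48|263) = +1.

+1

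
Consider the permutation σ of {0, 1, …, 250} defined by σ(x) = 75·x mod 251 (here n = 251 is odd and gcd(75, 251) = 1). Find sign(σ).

Orbit of 169 under x↦75x: [169, 125, 88, 74, 28, 92, 123]… (length divides ord_251(75)).
Cycle type of π: 125×2 + 1; total 3 cycles.
Σ(ℓ_i−1) = 251−3 = 248; sign = (−1)^248 = +1.

+1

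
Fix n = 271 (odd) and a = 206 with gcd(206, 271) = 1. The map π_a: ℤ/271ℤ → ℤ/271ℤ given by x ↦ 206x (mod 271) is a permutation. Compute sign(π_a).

Start at x=32: 32 → 88 → 242 → 259 → 238 → 248 → 140 → … (one orbit).
11 cycles of lengths [27, 27, 27, 27, 27, 27, 27, 27, 27, 27, 1].
271 − 11 = 260 transpositions; sign(π) = (−1)^260 = +1.
Zolotarev: (206|271) = +1, matching the cycle-count sign.

+1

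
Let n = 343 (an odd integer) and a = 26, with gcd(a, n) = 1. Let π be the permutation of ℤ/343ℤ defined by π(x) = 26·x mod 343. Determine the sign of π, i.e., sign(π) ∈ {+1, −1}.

Orbit of 253 under x↦26x: [253, 61, 214, 76, 261, 269, 134]… (length divides ord_343(26)).
Cycle lengths of π_26 on ℤ/343ℤ: [294, 42, 6, 1]; 4 cycles in total.
sign(π) = (−1)^{n − #cycles} = (−1)^{343−4} = (−1)^339 = -1.
The Jacobi symbol (26|343) = -1 (Zolotarev) agrees.

-1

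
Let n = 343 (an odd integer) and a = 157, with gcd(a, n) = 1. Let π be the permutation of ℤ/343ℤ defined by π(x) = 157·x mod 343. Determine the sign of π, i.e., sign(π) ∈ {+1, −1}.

Start at x=5: 5 → 99 → 108 → 149 → 69 → 200 → 187 → … (one orbit).
The orbit structure of x ↦ 157x mod 343: 4 orbits of sizes [294, 42, 6, 1].
Σ(ℓ_i−1) = 343−4 = 339; sign = (−1)^339 = -1.
Via Zolotarev, sign(π_{157}) = (157|343) = -1.

-1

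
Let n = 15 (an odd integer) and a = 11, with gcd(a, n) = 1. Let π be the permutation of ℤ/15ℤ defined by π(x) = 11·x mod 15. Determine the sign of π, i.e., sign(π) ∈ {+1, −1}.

-1

Orbit of 11 under x↦11x: [11, 1]… (length divides ord_15(11)).
Decompose π into cycles: lengths [2, 2, 2, 2, 2, 1, 1, 1, 1, 1] (10 cycles, including the fixed point 0).
With 10 cycles on 15 points, sign = (−1)^{15−10} = -1.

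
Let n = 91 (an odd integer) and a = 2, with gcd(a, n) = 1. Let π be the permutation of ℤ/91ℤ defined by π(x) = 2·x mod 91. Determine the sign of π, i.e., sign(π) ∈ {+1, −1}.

-1

Start at x=37: 37 → 74 → 57 → 23 → 46 → 1 → 2 → … (one orbit).
Cycle type of π: 12×7 + 3×2 + 1; total 10 cycles.
10 cycles on 91: each ℓ→(−1)^(ℓ−1), product (−1)^81 = -1.
Via Zolotarev, sign(π_{2}) = (2|91) = -1.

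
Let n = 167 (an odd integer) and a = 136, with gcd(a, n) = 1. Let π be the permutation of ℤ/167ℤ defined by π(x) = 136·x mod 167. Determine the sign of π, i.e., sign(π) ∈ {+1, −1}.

Start at x=68: 68 → 63 → 51 → 89 → 80 → 25 → 60 → … (one orbit).
Cycle lengths of π_136 on ℤ/167ℤ: [166, 1]; 2 cycles in total.
Σ(ℓ_i−1) = 167−2 = 165; sign = (−1)^165 = -1.

-1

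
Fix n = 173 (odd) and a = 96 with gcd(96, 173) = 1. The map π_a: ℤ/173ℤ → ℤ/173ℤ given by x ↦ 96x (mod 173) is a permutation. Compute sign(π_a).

Trace 135: π^k(135) = [135, 158, 117, 160, 136, 81, 164] for k=0..6.
Cycle lengths of π_96 on ℤ/173ℤ: [43, 43, 43, 43, 1]; 5 cycles in total.
173 − 5 = 168 transpositions; sign(π) = (−1)^168 = +1.

+1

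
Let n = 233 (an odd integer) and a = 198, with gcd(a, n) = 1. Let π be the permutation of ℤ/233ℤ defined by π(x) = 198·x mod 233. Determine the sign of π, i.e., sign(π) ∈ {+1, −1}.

-1

Start at x=76: 76 → 136 → 133 → 5 → 58 → 67 → 218 → … (one orbit).
Cycle lengths of π_198 on ℤ/233ℤ: [232, 1]; 2 cycles in total.
233 − 2 = 231 transpositions; sign(π) = (−1)^231 = -1.
(198|233)_J = -1 (Zolotarev's lemma cross-check).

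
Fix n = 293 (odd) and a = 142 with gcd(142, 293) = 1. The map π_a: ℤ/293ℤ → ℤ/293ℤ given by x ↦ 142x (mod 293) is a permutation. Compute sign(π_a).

-1

Orbit of 144 under x↦142x: [144, 231, 279, 63, 156, 177, 229]… (length divides ord_293(142)).
π_142 has 2 disjoint cycles with lengths [292, 1] on {0,…,292}.
sign(π) = (−1)^{n − #cycles} = (−1)^{293−2} = (−1)^291 = -1.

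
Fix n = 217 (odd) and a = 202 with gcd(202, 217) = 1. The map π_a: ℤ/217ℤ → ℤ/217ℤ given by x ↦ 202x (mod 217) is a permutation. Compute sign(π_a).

Trace 1: π^k(1) = [1, 202, 8, 97, 64, 125, 78] for k=0..6.
Cycle type of π: 10×18 + 5×6 + 2×3 + 1; total 28 cycles.
28 cycles on 217: each ℓ→(−1)^(ℓ−1), product (−1)^189 = -1.

-1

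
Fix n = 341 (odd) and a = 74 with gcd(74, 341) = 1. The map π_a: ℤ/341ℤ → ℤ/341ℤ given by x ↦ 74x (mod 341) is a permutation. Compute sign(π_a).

Trace 1: π^k(1) = [1, 74, 20, 116, 59, 274, 157] for k=0..6.
13 cycles of lengths [30, 30, 30, 30, 30, 30, 30, 30, 30, 30, 30, 10, 1].
341 − 13 = 328 transpositions; sign(π) = (−1)^328 = +1.

+1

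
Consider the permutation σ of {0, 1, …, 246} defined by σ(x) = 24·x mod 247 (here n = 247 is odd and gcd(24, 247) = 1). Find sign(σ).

-1

Start at x=137: 137 → 77 → 119 → 139 → 125 → 36 → 123 → … (one orbit).
Cycle type of π: 36×6 + 12 + 9×2 + 1; total 10 cycles.
10 cycles on 247: each ℓ→(−1)^(ℓ−1), product (−1)^237 = -1.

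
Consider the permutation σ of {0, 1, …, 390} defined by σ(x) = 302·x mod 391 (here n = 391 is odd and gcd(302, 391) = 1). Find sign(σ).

Start at x=358: 358 → 200 → 186 → 259 → 18 → 353 → 254 → … (one orbit).
Cycle lengths of π_302 on ℤ/391ℤ: [44, 44, 44, 44, 44, 44, 44, 44, 11, 11, 4, 4, 4, 4, 1]; 15 cycles in total.
n − c = 391 − 15 = 376; sign = (−1)^376 = +1.

+1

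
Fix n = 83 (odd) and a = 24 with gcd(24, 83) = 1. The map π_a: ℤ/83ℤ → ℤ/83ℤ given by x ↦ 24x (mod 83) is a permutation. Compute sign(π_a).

-1

Orbit of 62 under x↦24x: [62, 77, 22, 30, 56, 16, 52]… (length divides ord_83(24)).
The orbit structure of x ↦ 24x mod 83: 2 orbits of sizes [82, 1].
Σ(ℓ_i−1) = 83−2 = 81; sign = (−1)^81 = -1.
(24|83)_J = -1 (Zolotarev's lemma cross-check).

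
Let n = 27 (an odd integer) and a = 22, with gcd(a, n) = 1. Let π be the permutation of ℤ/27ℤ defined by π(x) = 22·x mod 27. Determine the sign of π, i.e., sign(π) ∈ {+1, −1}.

+1

Orbit of 22 under x↦22x: [22, 25, 10, 4, 7, 19, 13]… (length divides ord_27(22)).
7 cycles of lengths [9, 9, 3, 3, 1, 1, 1].
7 cycles on 27: each ℓ→(−1)^(ℓ−1), product (−1)^20 = +1.
Check: (22/27) = +1 by Zolotarev.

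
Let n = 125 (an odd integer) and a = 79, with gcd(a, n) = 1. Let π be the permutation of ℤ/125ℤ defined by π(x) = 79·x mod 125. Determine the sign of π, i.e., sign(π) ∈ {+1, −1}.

+1

Trace 46: π^k(46) = [46, 9, 86, 44, 101, 104, 91] for k=0..6.
Decompose π into cycles: lengths [50, 50, 10, 10, 2, 2, 1] (7 cycles, including the fixed point 0).
Σ(ℓ_i−1) = 125−7 = 118; sign = (−1)^118 = +1.
(79|125)_J = +1 (Zolotarev's lemma cross-check).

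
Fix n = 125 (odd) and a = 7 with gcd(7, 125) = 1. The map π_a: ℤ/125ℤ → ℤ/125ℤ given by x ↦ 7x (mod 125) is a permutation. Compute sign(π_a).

Orbit of 49 under x↦7x: [49, 93, 26, 57, 24, 43, 51]… (length divides ord_125(7)).
π_7 has 12 disjoint cycles with lengths [20, 20, 20, 20, 20, 4, 4, 4, 4, 4, 4, 1] on {0,…,124}.
125 − 12 = 113 transpositions; sign(π) = (−1)^113 = -1.
Check: (7/125) = -1 by Zolotarev.

-1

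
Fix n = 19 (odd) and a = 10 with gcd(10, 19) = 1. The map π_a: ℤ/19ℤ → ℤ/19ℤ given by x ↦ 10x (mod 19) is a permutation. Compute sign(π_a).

-1

Trace 16: π^k(16) = [16, 8, 4, 2, 1, 10, 5] for k=0..6.
Cycle type of π: 18 + 1; total 2 cycles.
With 2 cycles on 19 points, sign = (−1)^{19−2} = -1.
The Jacobi symbol (10|19) = -1 (Zolotarev) agrees.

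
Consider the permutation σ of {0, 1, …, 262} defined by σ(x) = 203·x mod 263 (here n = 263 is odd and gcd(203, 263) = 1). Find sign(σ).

Trace 95: π^k(95) = [95, 86, 100, 49, 216, 190, 172] for k=0..6.
Decompose π into cycles: lengths [131, 131, 1] (3 cycles, including the fixed point 0).
263 − 3 = 260 transpositions; sign(π) = (−1)^260 = +1.
Zolotarev: (203|263) = +1, matching the cycle-count sign.

+1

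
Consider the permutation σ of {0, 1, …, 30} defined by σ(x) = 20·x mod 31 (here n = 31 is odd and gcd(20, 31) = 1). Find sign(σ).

+1

Orbit of 2 under x↦20x: [2, 9, 25, 4, 18, 19, 8]… (length divides ord_31(20)).
The orbit structure of x ↦ 20x mod 31: 3 orbits of sizes [15, 15, 1].
3 cycles on 31: each ℓ→(−1)^(ℓ−1), product (−1)^28 = +1.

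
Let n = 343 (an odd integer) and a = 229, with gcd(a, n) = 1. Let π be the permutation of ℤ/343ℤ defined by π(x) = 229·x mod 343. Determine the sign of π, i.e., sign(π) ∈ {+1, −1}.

-1

Start at x=155: 155 → 166 → 284 → 209 → 184 → 290 → 211 → … (one orbit).
Decompose π into cycles: lengths [294, 42, 6, 1] (4 cycles, including the fixed point 0).
343 − 4 = 339 transpositions; sign(π) = (−1)^339 = -1.
Check: (229/343) = -1 by Zolotarev.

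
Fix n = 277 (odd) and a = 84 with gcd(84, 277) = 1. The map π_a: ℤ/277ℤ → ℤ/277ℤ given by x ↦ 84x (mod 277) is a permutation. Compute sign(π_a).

Orbit of 164 under x↦84x: [164, 203, 155, 1, 84, 131, 201]… (length divides ord_277(84)).
π_84 has 13 disjoint cycles with lengths [23, 23, 23, 23, 23, 23, 23, 23, 23, 23, 23, 23, 1] on {0,…,276}.
Σ(ℓ_i−1) = 277−13 = 264; sign = (−1)^264 = +1.
Check: (84/277) = +1 by Zolotarev.

+1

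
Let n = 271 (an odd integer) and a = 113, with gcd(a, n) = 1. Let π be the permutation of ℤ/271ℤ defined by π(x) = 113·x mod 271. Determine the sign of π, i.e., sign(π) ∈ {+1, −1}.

-1

Orbit of 169 under x↦113x: [169, 127, 259, 270, 158, 239, 178]… (length divides ord_271(113)).
Cycle type of π: 54×5 + 1; total 6 cycles.
271 − 6 = 265 transpositions; sign(π) = (−1)^265 = -1.
(113|271)_J = -1 (Zolotarev's lemma cross-check).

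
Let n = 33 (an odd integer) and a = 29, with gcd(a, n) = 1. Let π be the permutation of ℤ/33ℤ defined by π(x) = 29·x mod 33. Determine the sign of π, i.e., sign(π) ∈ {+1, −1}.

Start at x=16: 16 → 2 → 25 → 32 → 4 → 17 → 31 → … (one orbit).
Cycle lengths of π_29 on ℤ/33ℤ: [10, 10, 10, 2, 1]; 5 cycles in total.
Σ(ℓ_i−1) = 33−5 = 28; sign = (−1)^28 = +1.
The Jacobi symbol (29|33) = +1 (Zolotarev) agrees.

+1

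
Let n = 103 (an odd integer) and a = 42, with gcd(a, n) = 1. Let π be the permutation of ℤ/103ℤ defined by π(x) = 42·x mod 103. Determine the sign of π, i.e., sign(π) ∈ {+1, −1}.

-1

Trace 102: π^k(102) = [102, 61, 90, 72, 37, 9, 69] for k=0..6.
Cycle type of π: 34×3 + 1; total 4 cycles.
Σ(ℓ_i−1) = 103−4 = 99; sign = (−1)^99 = -1.
The Jacobi symbol (42|103) = -1 (Zolotarev) agrees.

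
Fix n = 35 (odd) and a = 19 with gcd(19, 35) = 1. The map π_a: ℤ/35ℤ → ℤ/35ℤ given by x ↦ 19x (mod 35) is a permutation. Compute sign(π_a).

Trace 34: π^k(34) = [34, 16, 24, 1, 19, 11] for k=0..5.
8 cycles of lengths [6, 6, 6, 6, 6, 2, 2, 1].
sign(π) = (−1)^{n − #cycles} = (−1)^{35−8} = (−1)^27 = -1.
Zolotarev: (19|35) = -1, matching the cycle-count sign.

-1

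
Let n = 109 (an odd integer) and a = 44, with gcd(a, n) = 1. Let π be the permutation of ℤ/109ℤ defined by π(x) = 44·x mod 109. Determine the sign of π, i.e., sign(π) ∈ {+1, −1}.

Trace 3: π^k(3) = [3, 23, 31, 56, 66, 70, 28] for k=0..6.
Decompose π into cycles: lengths [108, 1] (2 cycles, including the fixed point 0).
109 − 2 = 107 transpositions; sign(π) = (−1)^107 = -1.

-1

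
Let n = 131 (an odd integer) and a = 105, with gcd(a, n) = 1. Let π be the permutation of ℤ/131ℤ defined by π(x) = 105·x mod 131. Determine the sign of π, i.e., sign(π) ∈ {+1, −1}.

+1

Orbit of 109 under x↦105x: [109, 48, 62, 91, 123, 77, 94]… (length divides ord_131(105)).
Decompose π into cycles: lengths [65, 65, 1] (3 cycles, including the fixed point 0).
3 cycles on 131: each ℓ→(−1)^(ℓ−1), product (−1)^128 = +1.
The Jacobi symbol (105|131) = +1 (Zolotarev) agrees.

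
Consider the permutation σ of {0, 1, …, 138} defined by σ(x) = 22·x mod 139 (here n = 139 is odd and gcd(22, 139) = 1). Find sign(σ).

-1

Orbit of 75 under x↦22x: [75, 121, 21, 45, 17, 96, 27]… (length divides ord_139(22)).
Cycle type of π: 138 + 1; total 2 cycles.
2 cycles on 139: each ℓ→(−1)^(ℓ−1), product (−1)^137 = -1.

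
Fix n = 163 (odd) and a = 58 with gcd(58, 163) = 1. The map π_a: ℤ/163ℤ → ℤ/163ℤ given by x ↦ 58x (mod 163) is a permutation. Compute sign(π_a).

Orbit of 104 under x↦58x: [104, 1, 58]… (length divides ord_163(58)).
Cycle lengths of π_58 on ℤ/163ℤ: [3, 3, 3, 3, 3, 3, 3, 3, 3, 3, 3, 3, 3, 3, 3, 3, 3, 3, 3, 3, 3, 3, 3, 3, 3, 3, 3, 3, 3, 3, 3, 3, 3, 3, 3, 3, 3, 3, 3, 3, 3, 3, 3, 3, 3, 3, 3, 3, 3, 3, 3, 3, 3, 3, 1]; 55 cycles in total.
sign(π) = (−1)^{n − #cycles} = (−1)^{163−55} = (−1)^108 = +1.

+1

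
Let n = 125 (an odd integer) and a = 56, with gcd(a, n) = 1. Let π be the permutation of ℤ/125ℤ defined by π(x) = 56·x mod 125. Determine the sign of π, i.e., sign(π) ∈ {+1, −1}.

+1

Start at x=106: 106 → 61 → 41 → 46 → 76 → 6 → 86 → … (one orbit).
Decompose π into cycles: lengths [25, 25, 25, 25, 5, 5, 5, 5, 1, 1, 1, 1, 1] (13 cycles, including the fixed point 0).
13 cycles on 125: each ℓ→(−1)^(ℓ−1), product (−1)^112 = +1.
(56|125)_J = +1 (Zolotarev's lemma cross-check).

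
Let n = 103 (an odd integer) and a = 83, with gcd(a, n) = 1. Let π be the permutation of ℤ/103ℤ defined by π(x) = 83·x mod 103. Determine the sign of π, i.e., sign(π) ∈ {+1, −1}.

+1

Start at x=17: 17 → 72 → 2 → 63 → 79 → 68 → 82 → … (one orbit).
Cycle lengths of π_83 on ℤ/103ℤ: [51, 51, 1]; 3 cycles in total.
3 cycles on 103: each ℓ→(−1)^(ℓ−1), product (−1)^100 = +1.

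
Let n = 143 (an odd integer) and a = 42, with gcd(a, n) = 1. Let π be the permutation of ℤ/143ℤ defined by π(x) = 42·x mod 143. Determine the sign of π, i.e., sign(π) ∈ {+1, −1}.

Trace 100: π^k(100) = [100, 53, 81, 113, 27, 133, 9] for k=0..6.
π_42 has 15 disjoint cycles with lengths [15, 15, 15, 15, 15, 15, 15, 15, 5, 5, 3, 3, 3, 3, 1] on {0,…,142}.
Σ(ℓ_i−1) = 143−15 = 128; sign = (−1)^128 = +1.
(42|143)_J = +1 (Zolotarev's lemma cross-check).

+1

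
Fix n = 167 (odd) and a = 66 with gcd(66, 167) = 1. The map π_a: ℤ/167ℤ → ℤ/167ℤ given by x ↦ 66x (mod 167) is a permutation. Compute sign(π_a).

Start at x=84: 84 → 33 → 7 → 128 → 98 → 122 → 36 → … (one orbit).
Cycle type of π: 83×2 + 1; total 3 cycles.
With 3 cycles on 167 points, sign = (−1)^{167−3} = +1.

+1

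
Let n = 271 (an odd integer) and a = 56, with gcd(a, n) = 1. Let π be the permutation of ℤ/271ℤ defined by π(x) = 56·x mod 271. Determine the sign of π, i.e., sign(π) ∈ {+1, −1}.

+1

Trace 265: π^k(265) = [265, 206, 154, 223, 22, 148, 158] for k=0..6.
The orbit structure of x ↦ 56x mod 271: 3 orbits of sizes [135, 135, 1].
271 − 3 = 268 transpositions; sign(π) = (−1)^268 = +1.
Via Zolotarev, sign(π_{56}) = (56|271) = +1.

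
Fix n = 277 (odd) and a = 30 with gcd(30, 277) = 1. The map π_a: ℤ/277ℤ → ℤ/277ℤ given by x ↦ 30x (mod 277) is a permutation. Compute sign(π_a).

+1

Trace 203: π^k(203) = [203, 273, 157, 1, 30, 69, 131] for k=0..6.
Cycle type of π: 23×12 + 1; total 13 cycles.
13 cycles on 277: each ℓ→(−1)^(ℓ−1), product (−1)^264 = +1.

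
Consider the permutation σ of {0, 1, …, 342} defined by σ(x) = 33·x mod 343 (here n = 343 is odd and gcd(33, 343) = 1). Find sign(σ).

-1

Orbit of 194 under x↦33x: [194, 228, 321, 303, 52, 1, 33]… (length divides ord_343(33)).
Cycle lengths of π_33 on ℤ/343ℤ: [294, 42, 6, 1]; 4 cycles in total.
343 − 4 = 339 transpositions; sign(π) = (−1)^339 = -1.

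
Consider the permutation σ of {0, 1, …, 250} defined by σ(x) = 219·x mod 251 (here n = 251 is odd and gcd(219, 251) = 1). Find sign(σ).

+1

Trace 20: π^k(20) = [20, 113, 149, 1, 219] for k=0..4.
Decompose π into cycles: lengths [5, 5, 5, 5, 5, 5, 5, 5, 5, 5, 5, 5, 5, 5, 5, 5, 5, 5, 5, 5, 5, 5, 5, 5, 5, 5, 5, 5, 5, 5, 5, 5, 5, 5, 5, 5, 5, 5, 5, 5, 5, 5, 5, 5, 5, 5, 5, 5, 5, 5, 1] (51 cycles, including the fixed point 0).
n − c = 251 − 51 = 200; sign = (−1)^200 = +1.
(219|251)_J = +1 (Zolotarev's lemma cross-check).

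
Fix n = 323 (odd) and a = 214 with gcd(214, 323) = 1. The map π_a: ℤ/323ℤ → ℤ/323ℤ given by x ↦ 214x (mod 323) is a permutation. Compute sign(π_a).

Start at x=239: 239 → 112 → 66 → 235 → 225 → 23 → 77 → … (one orbit).
Cycle type of π: 144×2 + 16 + 9×2 + 1; total 6 cycles.
6 cycles on 323: each ℓ→(−1)^(ℓ−1), product (−1)^317 = -1.
The Jacobi symbol (214|323) = -1 (Zolotarev) agrees.

-1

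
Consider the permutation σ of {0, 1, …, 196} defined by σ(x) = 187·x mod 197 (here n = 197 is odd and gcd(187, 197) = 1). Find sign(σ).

Start at x=70: 70 → 88 → 105 → 132 → 59 → 1 → 187 → … (one orbit).
5 cycles of lengths [49, 49, 49, 49, 1].
With 5 cycles on 197 points, sign = (−1)^{197−5} = +1.
(187|197)_J = +1 (Zolotarev's lemma cross-check).

+1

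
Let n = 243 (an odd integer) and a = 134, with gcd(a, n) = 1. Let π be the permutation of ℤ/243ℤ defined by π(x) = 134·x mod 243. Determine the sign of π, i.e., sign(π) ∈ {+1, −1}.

Start at x=28: 28 → 107 → 1 → 134 → 217 → 161 → 190 → … (one orbit).
32 cycles of lengths [18, 18, 18, 18, 18, 18, 18, 18, 18, 6, 6, 6, 6, 6, 6, 6, 6, 6, 2, 2, 2, 2, 2, 2, 2, 2, 2, 2, 2, 2, 2, 1].
sign(π) = (−1)^{n − #cycles} = (−1)^{243−32} = (−1)^211 = -1.
The Jacobi symbol (134|243) = -1 (Zolotarev) agrees.

-1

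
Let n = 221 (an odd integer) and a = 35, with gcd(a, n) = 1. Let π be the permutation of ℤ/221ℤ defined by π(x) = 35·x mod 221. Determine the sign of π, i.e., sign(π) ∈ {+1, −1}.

+1

Trace 120: π^k(120) = [120, 1, 35] for k=0..2.
The orbit structure of x ↦ 35x mod 221: 85 orbits of sizes [3, 3, 3, 3, 3, 3, 3, 3, 3, 3, 3, 3, 3, 3, 3, 3, 3, 3, 3, 3, 3, 3, 3, 3, 3, 3, 3, 3, 3, 3, 3, 3, 3, 3, 3, 3, 3, 3, 3, 3, 3, 3, 3, 3, 3, 3, 3, 3, 3, 3, 3, 3, 3, 3, 3, 3, 3, 3, 3, 3, 3, 3, 3, 3, 3, 3, 3, 3, 1, 1, 1, 1, 1, 1, 1, 1, 1, 1, 1, 1, 1, 1, 1, 1, 1].
sign(π) = (−1)^{n − #cycles} = (−1)^{221−85} = (−1)^136 = +1.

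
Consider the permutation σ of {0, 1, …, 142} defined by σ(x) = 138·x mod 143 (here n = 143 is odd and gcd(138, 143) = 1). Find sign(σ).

+1

Trace 38: π^k(38) = [38, 96, 92, 112, 12, 83, 14] for k=0..6.
The orbit structure of x ↦ 138x mod 143: 11 orbits of sizes [20, 20, 20, 20, 20, 20, 10, 4, 4, 4, 1].
11 cycles on 143: each ℓ→(−1)^(ℓ−1), product (−1)^132 = +1.
Check: (138/143) = +1 by Zolotarev.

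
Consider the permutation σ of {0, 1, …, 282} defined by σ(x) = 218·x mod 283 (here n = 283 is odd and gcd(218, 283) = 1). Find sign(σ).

+1

Start at x=130: 130 → 40 → 230 → 49 → 211 → 152 → 25 → … (one orbit).
Cycle lengths of π_218 on ℤ/283ℤ: [141, 141, 1]; 3 cycles in total.
sign(π) = (−1)^{n − #cycles} = (−1)^{283−3} = (−1)^280 = +1.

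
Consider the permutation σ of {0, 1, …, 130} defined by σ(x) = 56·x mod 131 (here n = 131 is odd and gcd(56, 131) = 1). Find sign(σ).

Orbit of 17 under x↦56x: [17, 35, 126, 113, 40, 13, 73]… (length divides ord_131(56)).
The orbit structure of x ↦ 56x mod 131: 2 orbits of sizes [130, 1].
n − c = 131 − 2 = 129; sign = (−1)^129 = -1.
Via Zolotarev, sign(π_{56}) = (56|131) = -1.

-1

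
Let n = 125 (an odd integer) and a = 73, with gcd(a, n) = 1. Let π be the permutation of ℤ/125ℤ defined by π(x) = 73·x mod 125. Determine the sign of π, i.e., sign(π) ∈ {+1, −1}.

Start at x=104: 104 → 92 → 91 → 18 → 64 → 47 → 56 → … (one orbit).
Decompose π into cycles: lengths [100, 20, 4, 1] (4 cycles, including the fixed point 0).
sign(π) = (−1)^{n − #cycles} = (−1)^{125−4} = (−1)^121 = -1.
The Jacobi symbol (73|125) = -1 (Zolotarev) agrees.

-1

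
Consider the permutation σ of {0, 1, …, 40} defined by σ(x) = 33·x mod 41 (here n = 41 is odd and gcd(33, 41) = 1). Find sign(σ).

+1

Start at x=16: 16 → 36 → 40 → 8 → 18 → 20 → 4 → … (one orbit).
π_33 has 3 disjoint cycles with lengths [20, 20, 1] on {0,…,40}.
n − c = 41 − 3 = 38; sign = (−1)^38 = +1.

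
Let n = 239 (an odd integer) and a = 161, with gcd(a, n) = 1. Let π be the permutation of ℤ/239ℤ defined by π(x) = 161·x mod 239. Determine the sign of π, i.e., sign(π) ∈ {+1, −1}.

Orbit of 25 under x↦161x: [25, 201, 96, 160, 187, 232, 68]… (length divides ord_239(161)).
The orbit structure of x ↦ 161x mod 239: 3 orbits of sizes [119, 119, 1].
n − c = 239 − 3 = 236; sign = (−1)^236 = +1.
Zolotarev: (161|239) = +1, matching the cycle-count sign.

+1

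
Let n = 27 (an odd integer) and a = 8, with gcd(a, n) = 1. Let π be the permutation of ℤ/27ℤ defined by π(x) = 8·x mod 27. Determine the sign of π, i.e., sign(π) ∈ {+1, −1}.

-1

Orbit of 8 under x↦8x: [8, 10, 26, 19, 17, 1]… (length divides ord_27(8)).
π_8 has 8 disjoint cycles with lengths [6, 6, 6, 2, 2, 2, 2, 1] on {0,…,26}.
With 8 cycles on 27 points, sign = (−1)^{27−8} = -1.
Zolotarev: (8|27) = -1, matching the cycle-count sign.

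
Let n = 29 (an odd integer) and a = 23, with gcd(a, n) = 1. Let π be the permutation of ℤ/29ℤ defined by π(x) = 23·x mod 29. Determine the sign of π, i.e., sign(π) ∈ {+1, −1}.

+1

Trace 16: π^k(16) = [16, 20, 25, 24, 1, 23, 7] for k=0..6.
π_23 has 5 disjoint cycles with lengths [7, 7, 7, 7, 1] on {0,…,28}.
With 5 cycles on 29 points, sign = (−1)^{29−5} = +1.
The Jacobi symbol (23|29) = +1 (Zolotarev) agrees.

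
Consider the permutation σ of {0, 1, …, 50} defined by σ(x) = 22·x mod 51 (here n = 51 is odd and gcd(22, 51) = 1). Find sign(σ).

Start at x=49: 49 → 7 → 1 → 22 → 25 → 40 → 13 → … (one orbit).
6 cycles of lengths [16, 16, 16, 1, 1, 1].
With 6 cycles on 51 points, sign = (−1)^{51−6} = -1.
(22|51)_J = -1 (Zolotarev's lemma cross-check).

-1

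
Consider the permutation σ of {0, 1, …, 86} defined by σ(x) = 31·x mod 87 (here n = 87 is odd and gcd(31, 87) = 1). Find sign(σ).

Trace 13: π^k(13) = [13, 55, 52, 46, 34, 10, 49] for k=0..6.
Decompose π into cycles: lengths [28, 28, 28, 1, 1, 1] (6 cycles, including the fixed point 0).
n − c = 87 − 6 = 81; sign = (−1)^81 = -1.
(31|87)_J = -1 (Zolotarev's lemma cross-check).

-1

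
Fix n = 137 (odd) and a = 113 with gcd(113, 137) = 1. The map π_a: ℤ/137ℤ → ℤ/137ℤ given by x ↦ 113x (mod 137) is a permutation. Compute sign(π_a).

-1

Trace 34: π^k(34) = [34, 6, 130, 31, 78, 46, 129] for k=0..6.
Cycle lengths of π_113 on ℤ/137ℤ: [136, 1]; 2 cycles in total.
n − c = 137 − 2 = 135; sign = (−1)^135 = -1.
(113|137)_J = -1 (Zolotarev's lemma cross-check).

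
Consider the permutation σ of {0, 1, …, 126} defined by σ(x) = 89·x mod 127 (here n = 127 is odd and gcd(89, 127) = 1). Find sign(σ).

Trace 123: π^k(123) = [123, 25, 66, 32, 54, 107, 125] for k=0..6.
Cycle type of π: 42×3 + 1; total 4 cycles.
Σ(ℓ_i−1) = 127−4 = 123; sign = (−1)^123 = -1.
Check: (89/127) = -1 by Zolotarev.

-1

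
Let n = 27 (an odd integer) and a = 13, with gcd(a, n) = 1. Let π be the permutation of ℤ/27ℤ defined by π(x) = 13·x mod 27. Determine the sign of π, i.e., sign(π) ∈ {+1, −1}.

+1

Orbit of 25 under x↦13x: [25, 1, 13, 7, 10, 22, 16]… (length divides ord_27(13)).
7 cycles of lengths [9, 9, 3, 3, 1, 1, 1].
27 − 7 = 20 transpositions; sign(π) = (−1)^20 = +1.
Check: (13/27) = +1 by Zolotarev.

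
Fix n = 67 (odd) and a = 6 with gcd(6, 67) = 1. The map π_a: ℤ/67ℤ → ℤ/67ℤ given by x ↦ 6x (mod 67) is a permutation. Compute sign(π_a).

Trace 65: π^k(65) = [65, 55, 62, 37, 21, 59, 19] for k=0..6.
Decompose π into cycles: lengths [33, 33, 1] (3 cycles, including the fixed point 0).
n − c = 67 − 3 = 64; sign = (−1)^64 = +1.
Check: (6/67) = +1 by Zolotarev.

+1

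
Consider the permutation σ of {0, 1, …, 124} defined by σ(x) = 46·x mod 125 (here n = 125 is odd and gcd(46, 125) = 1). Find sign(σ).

Orbit of 56 under x↦46x: [56, 76, 121, 66, 36, 31, 51]… (length divides ord_125(46)).
The orbit structure of x ↦ 46x mod 125: 13 orbits of sizes [25, 25, 25, 25, 5, 5, 5, 5, 1, 1, 1, 1, 1].
125 − 13 = 112 transpositions; sign(π) = (−1)^112 = +1.
Check: (46/125) = +1 by Zolotarev.

+1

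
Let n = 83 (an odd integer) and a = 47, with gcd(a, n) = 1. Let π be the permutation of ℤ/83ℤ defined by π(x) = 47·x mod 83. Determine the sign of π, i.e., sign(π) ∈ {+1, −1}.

Orbit of 10 under x↦47x: [10, 55, 12, 66, 31, 46, 4]… (length divides ord_83(47)).
The orbit structure of x ↦ 47x mod 83: 2 orbits of sizes [82, 1].
With 2 cycles on 83 points, sign = (−1)^{83−2} = -1.
(47|83)_J = -1 (Zolotarev's lemma cross-check).

-1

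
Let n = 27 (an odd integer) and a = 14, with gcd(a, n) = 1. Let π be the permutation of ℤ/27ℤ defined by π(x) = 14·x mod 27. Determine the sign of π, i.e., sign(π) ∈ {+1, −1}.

-1

Orbit of 26 under x↦14x: [26, 13, 20, 10, 5, 16, 8]… (length divides ord_27(14)).
The orbit structure of x ↦ 14x mod 27: 4 orbits of sizes [18, 6, 2, 1].
4 cycles on 27: each ℓ→(−1)^(ℓ−1), product (−1)^23 = -1.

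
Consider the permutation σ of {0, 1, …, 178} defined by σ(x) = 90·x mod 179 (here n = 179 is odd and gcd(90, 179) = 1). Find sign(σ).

-1

Start at x=24: 24 → 12 → 6 → 3 → 91 → 135 → 157 → … (one orbit).
Cycle lengths of π_90 on ℤ/179ℤ: [178, 1]; 2 cycles in total.
With 2 cycles on 179 points, sign = (−1)^{179−2} = -1.
The Jacobi symbol (90|179) = -1 (Zolotarev) agrees.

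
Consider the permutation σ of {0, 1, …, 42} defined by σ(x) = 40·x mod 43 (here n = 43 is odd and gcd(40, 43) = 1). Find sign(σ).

+1

Start at x=9: 9 → 16 → 38 → 15 → 41 → 6 → 25 → … (one orbit).
Decompose π into cycles: lengths [21, 21, 1] (3 cycles, including the fixed point 0).
With 3 cycles on 43 points, sign = (−1)^{43−3} = +1.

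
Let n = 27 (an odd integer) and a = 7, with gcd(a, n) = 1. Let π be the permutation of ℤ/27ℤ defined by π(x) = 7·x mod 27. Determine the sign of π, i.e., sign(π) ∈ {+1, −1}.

Trace 16: π^k(16) = [16, 4, 1, 7, 22, 19, 25] for k=0..6.
Cycle type of π: 9×2 + 3×2 + 1×3; total 7 cycles.
27 − 7 = 20 transpositions; sign(π) = (−1)^20 = +1.
(7|27)_J = +1 (Zolotarev's lemma cross-check).

+1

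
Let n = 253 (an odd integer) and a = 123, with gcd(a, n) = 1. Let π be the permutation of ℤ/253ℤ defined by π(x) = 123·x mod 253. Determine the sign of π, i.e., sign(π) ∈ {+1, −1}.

-1

Start at x=119: 119 → 216 → 3 → 116 → 100 → 156 → 213 → … (one orbit).
Cycle lengths of π_123 on ℤ/253ℤ: [110, 110, 11, 11, 10, 1]; 6 cycles in total.
6 cycles on 253: each ℓ→(−1)^(ℓ−1), product (−1)^247 = -1.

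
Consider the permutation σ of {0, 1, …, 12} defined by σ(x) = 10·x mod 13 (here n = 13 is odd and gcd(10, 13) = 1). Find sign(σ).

+1

Trace 3: π^k(3) = [3, 4, 1, 10, 9, 12] for k=0..5.
Cycle type of π: 6×2 + 1; total 3 cycles.
With 3 cycles on 13 points, sign = (−1)^{13−3} = +1.
Check: (10/13) = +1 by Zolotarev.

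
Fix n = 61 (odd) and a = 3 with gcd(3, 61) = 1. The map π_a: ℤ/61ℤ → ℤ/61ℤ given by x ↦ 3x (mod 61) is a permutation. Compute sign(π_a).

+1

Trace 9: π^k(9) = [9, 27, 20, 60, 58, 52, 34] for k=0..6.
Cycle lengths of π_3 on ℤ/61ℤ: [10, 10, 10, 10, 10, 10, 1]; 7 cycles in total.
Σ(ℓ_i−1) = 61−7 = 54; sign = (−1)^54 = +1.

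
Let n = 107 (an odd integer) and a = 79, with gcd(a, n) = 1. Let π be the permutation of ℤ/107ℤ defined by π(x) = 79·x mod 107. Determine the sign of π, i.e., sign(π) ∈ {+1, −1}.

Trace 81: π^k(81) = [81, 86, 53, 14, 36, 62, 83] for k=0..6.
Decompose π into cycles: lengths [53, 53, 1] (3 cycles, including the fixed point 0).
sign(π) = (−1)^{n − #cycles} = (−1)^{107−3} = (−1)^104 = +1.
Via Zolotarev, sign(π_{79}) = (79|107) = +1.

+1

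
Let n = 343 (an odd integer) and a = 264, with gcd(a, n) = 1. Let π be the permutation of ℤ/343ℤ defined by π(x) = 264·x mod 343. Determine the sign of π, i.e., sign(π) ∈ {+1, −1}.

Start at x=166: 166 → 263 → 146 → 128 → 178 → 1 → 264 → … (one orbit).
Cycle type of π: 42×7 + 6×8 + 1; total 16 cycles.
343 − 16 = 327 transpositions; sign(π) = (−1)^327 = -1.

-1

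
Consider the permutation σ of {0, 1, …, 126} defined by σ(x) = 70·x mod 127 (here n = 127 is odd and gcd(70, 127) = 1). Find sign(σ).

+1

Start at x=107: 107 → 124 → 44 → 32 → 81 → 82 → 25 → … (one orbit).
The orbit structure of x ↦ 70x mod 127: 3 orbits of sizes [63, 63, 1].
3 cycles on 127: each ℓ→(−1)^(ℓ−1), product (−1)^124 = +1.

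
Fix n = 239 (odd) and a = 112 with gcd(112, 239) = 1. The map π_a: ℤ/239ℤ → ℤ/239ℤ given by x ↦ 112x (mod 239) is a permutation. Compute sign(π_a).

-1

Orbit of 107 under x↦112x: [107, 34, 223, 120, 56, 58, 43]… (length divides ord_239(112)).
Decompose π into cycles: lengths [238, 1] (2 cycles, including the fixed point 0).
sign(π) = (−1)^{n − #cycles} = (−1)^{239−2} = (−1)^237 = -1.
Check: (112/239) = -1 by Zolotarev.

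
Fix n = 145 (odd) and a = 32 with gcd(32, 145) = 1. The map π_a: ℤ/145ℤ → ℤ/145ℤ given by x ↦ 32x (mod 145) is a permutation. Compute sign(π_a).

+1

Trace 8: π^k(8) = [8, 111, 72, 129, 68, 1, 32] for k=0..6.
Decompose π into cycles: lengths [28, 28, 28, 28, 28, 4, 1] (7 cycles, including the fixed point 0).
145 − 7 = 138 transpositions; sign(π) = (−1)^138 = +1.
The Jacobi symbol (32|145) = +1 (Zolotarev) agrees.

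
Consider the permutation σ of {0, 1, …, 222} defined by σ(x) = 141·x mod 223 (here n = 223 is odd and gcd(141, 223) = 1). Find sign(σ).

Trace 95: π^k(95) = [95, 15, 108, 64, 104, 169, 191] for k=0..6.
4 cycles of lengths [74, 74, 74, 1].
n − c = 223 − 4 = 219; sign = (−1)^219 = -1.

-1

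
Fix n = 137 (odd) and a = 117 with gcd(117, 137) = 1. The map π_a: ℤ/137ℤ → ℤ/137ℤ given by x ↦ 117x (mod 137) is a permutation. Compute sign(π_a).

-1

Orbit of 119 under x↦117x: [119, 86, 61, 13, 14, 131, 120]… (length divides ord_137(117)).
Cycle type of π: 136 + 1; total 2 cycles.
2 cycles on 137: each ℓ→(−1)^(ℓ−1), product (−1)^135 = -1.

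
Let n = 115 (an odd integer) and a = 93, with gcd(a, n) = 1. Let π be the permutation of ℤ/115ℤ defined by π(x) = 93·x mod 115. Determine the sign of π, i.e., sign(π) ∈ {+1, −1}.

-1

Start at x=1: 1 → 93 → 24 → 47 → 1 (one orbit).
Cycle type of π: 4×23 + 1×23; total 46 cycles.
46 cycles on 115: each ℓ→(−1)^(ℓ−1), product (−1)^69 = -1.
(93|115)_J = -1 (Zolotarev's lemma cross-check).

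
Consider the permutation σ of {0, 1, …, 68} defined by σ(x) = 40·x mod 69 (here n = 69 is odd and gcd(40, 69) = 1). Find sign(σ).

-1

Orbit of 28 under x↦40x: [28, 16, 19, 1, 40, 13, 37]… (length divides ord_69(40)).
π_40 has 6 disjoint cycles with lengths [22, 22, 22, 1, 1, 1] on {0,…,68}.
n − c = 69 − 6 = 63; sign = (−1)^63 = -1.
Check: (40/69) = -1 by Zolotarev.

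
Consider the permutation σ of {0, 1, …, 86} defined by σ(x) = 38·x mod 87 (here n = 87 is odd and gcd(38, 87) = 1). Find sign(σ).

-1

Trace 52: π^k(52) = [52, 62, 7, 5, 16, 86, 49] for k=0..6.
Cycle type of π: 14×6 + 2 + 1; total 8 cycles.
sign(π) = (−1)^{n − #cycles} = (−1)^{87−8} = (−1)^79 = -1.
Zolotarev: (38|87) = -1, matching the cycle-count sign.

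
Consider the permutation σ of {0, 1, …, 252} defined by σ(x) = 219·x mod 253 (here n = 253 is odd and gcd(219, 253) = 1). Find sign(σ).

Orbit of 78 under x↦219x: [78, 131, 100, 142, 232, 208, 12]… (length divides ord_253(219)).
π_219 has 18 disjoint cycles with lengths [22, 22, 22, 22, 22, 22, 22, 22, 22, 22, 11, 11, 2, 2, 2, 2, 2, 1] on {0,…,252}.
Σ(ℓ_i−1) = 253−18 = 235; sign = (−1)^235 = -1.
Check: (219/253) = -1 by Zolotarev.

-1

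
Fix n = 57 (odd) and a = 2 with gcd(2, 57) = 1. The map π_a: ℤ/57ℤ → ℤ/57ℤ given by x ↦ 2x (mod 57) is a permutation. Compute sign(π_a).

Trace 14: π^k(14) = [14, 28, 56, 55, 53, 49, 41] for k=0..6.
Cycle lengths of π_2 on ℤ/57ℤ: [18, 18, 18, 2, 1]; 5 cycles in total.
5 cycles on 57: each ℓ→(−1)^(ℓ−1), product (−1)^52 = +1.
Via Zolotarev, sign(π_{2}) = (2|57) = +1.

+1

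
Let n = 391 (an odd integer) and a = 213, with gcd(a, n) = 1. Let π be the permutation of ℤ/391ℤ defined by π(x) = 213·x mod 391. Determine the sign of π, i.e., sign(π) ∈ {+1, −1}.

+1

Start at x=324: 324 → 196 → 302 → 202 → 16 → 280 → 208 → … (one orbit).
Cycle lengths of π_213 on ℤ/391ℤ: [88, 88, 88, 88, 11, 11, 8, 8, 1]; 9 cycles in total.
391 − 9 = 382 transpositions; sign(π) = (−1)^382 = +1.
Check: (213/391) = +1 by Zolotarev.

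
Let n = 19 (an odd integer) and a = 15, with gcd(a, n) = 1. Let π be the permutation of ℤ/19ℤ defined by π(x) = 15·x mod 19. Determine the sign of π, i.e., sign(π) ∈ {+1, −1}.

-1

Trace 13: π^k(13) = [13, 5, 18, 4, 3, 7, 10] for k=0..6.
The orbit structure of x ↦ 15x mod 19: 2 orbits of sizes [18, 1].
With 2 cycles on 19 points, sign = (−1)^{19−2} = -1.
(15|19)_J = -1 (Zolotarev's lemma cross-check).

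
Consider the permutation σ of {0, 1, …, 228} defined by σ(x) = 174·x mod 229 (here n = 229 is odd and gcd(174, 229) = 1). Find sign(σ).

+1

Trace 103: π^k(103) = [103, 60, 135, 132, 68, 153, 58] for k=0..6.
The orbit structure of x ↦ 174x mod 229: 3 orbits of sizes [114, 114, 1].
With 3 cycles on 229 points, sign = (−1)^{229−3} = +1.
The Jacobi symbol (174|229) = +1 (Zolotarev) agrees.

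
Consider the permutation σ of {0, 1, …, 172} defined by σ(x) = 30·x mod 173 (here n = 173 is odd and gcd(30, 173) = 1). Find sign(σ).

Trace 129: π^k(129) = [129, 64, 17, 164, 76, 31, 65] for k=0..6.
Cycle lengths of π_30 on ℤ/173ℤ: [172, 1]; 2 cycles in total.
173 − 2 = 171 transpositions; sign(π) = (−1)^171 = -1.
Check: (30/173) = -1 by Zolotarev.

-1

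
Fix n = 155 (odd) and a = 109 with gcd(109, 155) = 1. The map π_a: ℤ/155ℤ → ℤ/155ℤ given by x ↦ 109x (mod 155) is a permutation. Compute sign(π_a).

Orbit of 126 under x↦109x: [126, 94, 16, 39, 66, 64, 1]… (length divides ord_155(109)).
Cycle type of π: 10×12 + 5×6 + 2×2 + 1; total 21 cycles.
21 cycles on 155: each ℓ→(−1)^(ℓ−1), product (−1)^134 = +1.
Via Zolotarev, sign(π_{109}) = (109|155) = +1.

+1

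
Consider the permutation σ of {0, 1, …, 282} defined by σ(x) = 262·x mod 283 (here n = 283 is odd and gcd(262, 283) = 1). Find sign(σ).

Orbit of 199 under x↦262x: [199, 66, 29, 240, 54, 281, 42]… (length divides ord_283(262)).
Decompose π into cycles: lengths [47, 47, 47, 47, 47, 47, 1] (7 cycles, including the fixed point 0).
sign(π) = (−1)^{n − #cycles} = (−1)^{283−7} = (−1)^276 = +1.

+1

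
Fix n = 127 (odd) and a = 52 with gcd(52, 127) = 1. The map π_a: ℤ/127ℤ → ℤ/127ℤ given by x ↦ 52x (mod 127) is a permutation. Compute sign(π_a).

Start at x=68: 68 → 107 → 103 → 22 → 1 → 52 → 37 → … (one orbit).
The orbit structure of x ↦ 52x mod 127: 15 orbits of sizes [9, 9, 9, 9, 9, 9, 9, 9, 9, 9, 9, 9, 9, 9, 1].
Σ(ℓ_i−1) = 127−15 = 112; sign = (−1)^112 = +1.
The Jacobi symbol (52|127) = +1 (Zolotarev) agrees.

+1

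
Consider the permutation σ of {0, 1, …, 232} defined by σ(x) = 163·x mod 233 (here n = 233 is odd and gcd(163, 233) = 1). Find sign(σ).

Trace 87: π^k(87) = [87, 201, 143, 9, 69, 63, 17] for k=0..6.
The orbit structure of x ↦ 163x mod 233: 2 orbits of sizes [232, 1].
2 cycles on 233: each ℓ→(−1)^(ℓ−1), product (−1)^231 = -1.
Zolotarev: (163|233) = -1, matching the cycle-count sign.

-1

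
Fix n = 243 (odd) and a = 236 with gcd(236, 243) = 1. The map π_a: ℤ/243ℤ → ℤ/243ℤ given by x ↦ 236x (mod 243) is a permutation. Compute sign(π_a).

Start at x=223: 223 → 140 → 235 → 56 → 94 → 71 → 232 → … (one orbit).
π_236 has 6 disjoint cycles with lengths [162, 54, 18, 6, 2, 1] on {0,…,242}.
243 − 6 = 237 transpositions; sign(π) = (−1)^237 = -1.
Via Zolotarev, sign(π_{236}) = (236|243) = -1.

-1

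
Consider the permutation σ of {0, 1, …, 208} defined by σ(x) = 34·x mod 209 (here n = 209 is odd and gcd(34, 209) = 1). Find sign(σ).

Trace 1: π^k(1) = [1, 34, 111, 12, 199, 78, 144] for k=0..6.
Cycle lengths of π_34 on ℤ/209ℤ: [18, 18, 18, 18, 18, 18, 18, 18, 18, 18, 18, 1, 1, 1, 1, 1, 1, 1, 1, 1, 1, 1]; 22 cycles in total.
With 22 cycles on 209 points, sign = (−1)^{209−22} = -1.

-1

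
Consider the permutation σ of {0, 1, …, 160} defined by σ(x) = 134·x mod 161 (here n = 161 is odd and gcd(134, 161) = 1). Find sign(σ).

Trace 71: π^k(71) = [71, 15, 78, 148, 29, 22, 50] for k=0..6.
The orbit structure of x ↦ 134x mod 161: 14 orbits of sizes [22, 22, 22, 22, 22, 22, 22, 1, 1, 1, 1, 1, 1, 1].
sign(π) = (−1)^{n − #cycles} = (−1)^{161−14} = (−1)^147 = -1.
Via Zolotarev, sign(π_{134}) = (134|161) = -1.

-1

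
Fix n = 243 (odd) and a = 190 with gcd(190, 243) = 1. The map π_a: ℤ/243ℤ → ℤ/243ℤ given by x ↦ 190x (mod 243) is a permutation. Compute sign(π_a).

Orbit of 1 under x↦190x: [1, 190, 136, 82, 28, 217, 163]… (length divides ord_243(190)).
Cycle type of π: 9×18 + 3×18 + 1×27; total 63 cycles.
63 cycles on 243: each ℓ→(−1)^(ℓ−1), product (−1)^180 = +1.
Check: (190/243) = +1 by Zolotarev.

+1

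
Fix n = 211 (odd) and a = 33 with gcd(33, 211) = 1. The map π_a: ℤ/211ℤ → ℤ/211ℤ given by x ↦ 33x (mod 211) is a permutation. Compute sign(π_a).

Orbit of 168 under x↦33x: [168, 58, 15, 73, 88, 161, 38]… (length divides ord_211(33)).
6 cycles of lengths [42, 42, 42, 42, 42, 1].
With 6 cycles on 211 points, sign = (−1)^{211−6} = -1.
Zolotarev: (33|211) = -1, matching the cycle-count sign.

-1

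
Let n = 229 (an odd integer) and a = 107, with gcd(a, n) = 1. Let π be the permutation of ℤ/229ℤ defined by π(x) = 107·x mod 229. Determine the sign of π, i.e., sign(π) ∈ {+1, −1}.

Start at x=122: 122 → 1 → 107 → 228 → 122 (one orbit).
Cycle type of π: 4×57 + 1; total 58 cycles.
229 − 58 = 171 transpositions; sign(π) = (−1)^171 = -1.
The Jacobi symbol (107|229) = -1 (Zolotarev) agrees.

-1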